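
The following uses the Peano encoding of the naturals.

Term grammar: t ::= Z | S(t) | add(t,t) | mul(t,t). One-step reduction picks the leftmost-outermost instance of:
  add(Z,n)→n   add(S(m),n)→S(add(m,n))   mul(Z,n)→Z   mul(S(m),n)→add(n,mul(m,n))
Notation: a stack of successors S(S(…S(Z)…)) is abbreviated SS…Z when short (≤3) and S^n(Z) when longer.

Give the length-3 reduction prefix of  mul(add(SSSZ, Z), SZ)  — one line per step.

  start: mul(add(SSSZ, Z), SZ)
  [1] mul(S(add(SSZ, Z)), SZ)
  [2] add(SZ, mul(add(SSZ, Z), SZ))
  [3] S(add(Z, mul(add(SSZ, Z), SZ)))

Answer: after 3 steps: S(add(Z, mul(add(SSZ, Z), SZ)))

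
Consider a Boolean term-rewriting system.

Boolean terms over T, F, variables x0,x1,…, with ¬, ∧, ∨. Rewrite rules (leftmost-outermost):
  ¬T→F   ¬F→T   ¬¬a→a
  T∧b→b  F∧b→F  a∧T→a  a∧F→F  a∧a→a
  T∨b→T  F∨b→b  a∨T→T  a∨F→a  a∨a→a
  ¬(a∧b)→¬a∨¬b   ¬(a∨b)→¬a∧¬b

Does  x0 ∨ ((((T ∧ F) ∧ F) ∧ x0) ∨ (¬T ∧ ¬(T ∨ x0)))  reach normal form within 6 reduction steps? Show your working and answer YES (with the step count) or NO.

  start: x0 ∨ ((((T ∧ F) ∧ F) ∧ x0) ∨ (¬T ∧ ¬(T ∨ x0)))
  step 1: x0 ∨ ((F ∧ x0) ∨ (¬T ∧ ¬(T ∨ x0)))
  step 2: x0 ∨ (F ∨ (¬T ∧ ¬(T ∨ x0)))
  step 3: x0 ∨ (¬T ∧ ¬(T ∨ x0))
  step 4: x0 ∨ (F ∧ ¬(T ∨ x0))
  step 5: x0 ∨ F
  step 6: x0

Answer: YES — reaches normal form x0 in 6 ≤ 6 steps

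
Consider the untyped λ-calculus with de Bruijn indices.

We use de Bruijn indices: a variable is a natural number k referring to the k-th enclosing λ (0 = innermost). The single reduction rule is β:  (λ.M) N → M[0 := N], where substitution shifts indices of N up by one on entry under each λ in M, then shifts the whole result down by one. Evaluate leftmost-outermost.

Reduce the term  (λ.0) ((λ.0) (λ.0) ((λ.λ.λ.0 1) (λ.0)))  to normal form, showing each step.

  start: (λ.0) ((λ.0) (λ.0) ((λ.λ.λ.0 1) (λ.0)))
  →1  (λ.0) (λ.0) ((λ.λ.λ.0 1) (λ.0))
  →2  (λ.0) ((λ.λ.λ.0 1) (λ.0))
  →3  (λ.λ.λ.0 1) (λ.0)
  →4  λ.λ.0 1

Answer: normal form = λ.λ.0 1  (in 4 steps)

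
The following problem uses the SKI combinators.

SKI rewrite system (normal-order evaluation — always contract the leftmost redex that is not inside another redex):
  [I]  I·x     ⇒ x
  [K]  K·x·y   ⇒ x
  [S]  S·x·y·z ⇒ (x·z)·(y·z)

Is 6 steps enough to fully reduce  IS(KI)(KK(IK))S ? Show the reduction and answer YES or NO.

  start: IS(KI)(KK(IK))S
  →1  S(KI)(KK(IK))S
  →2  KIS(KK(IK)S)
  →3  I(KK(IK)S)
  →4  KK(IK)S
  →5  KS

Answer: YES — reaches normal form KS in 5 ≤ 6 steps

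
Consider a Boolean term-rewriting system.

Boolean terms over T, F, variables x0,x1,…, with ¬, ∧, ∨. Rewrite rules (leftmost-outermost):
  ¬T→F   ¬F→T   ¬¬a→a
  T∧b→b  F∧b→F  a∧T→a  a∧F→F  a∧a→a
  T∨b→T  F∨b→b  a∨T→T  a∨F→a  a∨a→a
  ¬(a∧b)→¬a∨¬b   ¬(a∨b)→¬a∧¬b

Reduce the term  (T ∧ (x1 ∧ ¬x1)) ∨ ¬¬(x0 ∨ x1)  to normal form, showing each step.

  start: (T ∧ (x1 ∧ ¬x1)) ∨ ¬¬(x0 ∨ x1)
  step 1: (x1 ∧ ¬x1) ∨ ¬¬(x0 ∨ x1)
  step 2: (x1 ∧ ¬x1) ∨ (x0 ∨ x1)

Answer: normal form = (x1 ∧ ¬x1) ∨ (x0 ∨ x1)  (in 2 steps)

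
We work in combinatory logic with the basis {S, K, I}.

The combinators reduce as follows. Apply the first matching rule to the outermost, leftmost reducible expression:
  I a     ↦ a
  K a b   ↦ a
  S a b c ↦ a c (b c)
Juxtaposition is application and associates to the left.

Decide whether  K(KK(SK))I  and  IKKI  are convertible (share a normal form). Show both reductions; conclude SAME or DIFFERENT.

Answer: SAME — A ⇓ K, B ⇓ K

Derivation:
Term A:
  start: K(KK(SK))I
  step 1: KK(SK)
  step 2: K

Term B:
  start: IKKI
  step 1: KKI
  step 2: K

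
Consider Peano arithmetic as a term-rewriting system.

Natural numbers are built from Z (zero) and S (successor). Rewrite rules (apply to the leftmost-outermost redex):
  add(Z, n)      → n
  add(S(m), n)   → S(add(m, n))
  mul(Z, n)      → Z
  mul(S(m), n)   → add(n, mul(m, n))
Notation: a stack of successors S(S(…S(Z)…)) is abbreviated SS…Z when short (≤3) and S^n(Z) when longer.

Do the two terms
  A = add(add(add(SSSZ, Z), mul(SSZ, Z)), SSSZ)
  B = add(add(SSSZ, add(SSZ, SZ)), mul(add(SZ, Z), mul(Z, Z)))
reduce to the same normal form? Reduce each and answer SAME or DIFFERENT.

Term A:
  start: add(add(add(SSSZ, Z), mul(SSZ, Z)), SSSZ)
  [1] add(add(S(add(SSZ, Z)), mul(SSZ, Z)), SSSZ)
  [2] add(S(add(add(SSZ, Z), mul(SSZ, Z))), SSSZ)
  [3] S(add(add(add(SSZ, Z), mul(SSZ, Z)), SSSZ))
  [4] S(add(add(S(add(SZ, Z)), mul(SSZ, Z)), SSSZ))
  [5] S(add(S(add(add(SZ, Z), mul(SSZ, Z))), SSSZ))
  [6] S(S(add(add(add(SZ, Z), mul(SSZ, Z)), SSSZ)))
  [7] S(S(add(add(S(add(Z, Z)), mul(SSZ, Z)), SSSZ)))
  [8] S(S(add(S(add(add(Z, Z), mul(SSZ, Z))), SSSZ)))
  [9] S(S(S(add(add(add(Z, Z), mul(SSZ, Z)), SSSZ))))
  [10] S(S(S(add(add(Z, mul(SSZ, Z)), SSSZ))))
  [11] S(S(S(add(mul(SSZ, Z), SSSZ))))
  [12] S(S(S(add(add(Z, mul(SZ, Z)), SSSZ))))
  [13] S(S(S(add(mul(SZ, Z), SSSZ))))
  [14] S(S(S(add(add(Z, mul(Z, Z)), SSSZ))))
  [15] S(S(S(add(mul(Z, Z), SSSZ))))
  [16] S(S(S(add(Z, SSSZ))))
  [17] S^6(Z)

Term B:
  start: add(add(SSSZ, add(SSZ, SZ)), mul(add(SZ, Z), mul(Z, Z)))
  [1] add(S(add(SSZ, add(SSZ, SZ))), mul(add(SZ, Z), mul(Z, Z)))
  [2] S(add(add(SSZ, add(SSZ, SZ)), mul(add(SZ, Z), mul(Z, Z))))
  [3] S(add(S(add(SZ, add(SSZ, SZ))), mul(add(SZ, Z), mul(Z, Z))))
  [4] S(S(add(add(SZ, add(SSZ, SZ)), mul(add(SZ, Z), mul(Z, Z)))))
  [5] S(S(add(S(add(Z, add(SSZ, SZ))), mul(add(SZ, Z), mul(Z, Z)))))
  [6] S(S(S(add(add(Z, add(SSZ, SZ)), mul(add(SZ, Z), mul(Z, Z))))))
  [7] S(S(S(add(add(SSZ, SZ), mul(add(SZ, Z), mul(Z, Z))))))
  [8] S(S(S(add(S(add(SZ, SZ)), mul(add(SZ, Z), mul(Z, Z))))))
  [9] S(S(S(S(add(add(SZ, SZ), mul(add(SZ, Z), mul(Z, Z)))))))
  [10] S(S(S(S(add(S(add(Z, SZ)), mul(add(SZ, Z), mul(Z, Z)))))))
  [11] S(S(S(S(S(add(add(Z, SZ), mul(add(SZ, Z), mul(Z, Z))))))))
  [12] S(S(S(S(S(add(SZ, mul(add(SZ, Z), mul(Z, Z))))))))
  [13] S(S(S(S(S(S(add(Z, mul(add(SZ, Z), mul(Z, Z)))))))))
  [14] S(S(S(S(S(S(mul(add(SZ, Z), mul(Z, Z))))))))
  [15] S(S(S(S(S(S(mul(S(add(Z, Z)), mul(Z, Z))))))))
  [16] S(S(S(S(S(S(add(mul(Z, Z), mul(add(Z, Z), mul(Z, Z)))))))))
  [17] S(S(S(S(S(S(add(Z, mul(add(Z, Z), mul(Z, Z)))))))))
  [18] S(S(S(S(S(S(mul(add(Z, Z), mul(Z, Z))))))))
  [19] S(S(S(S(S(S(mul(Z, mul(Z, Z))))))))
  [20] S^6(Z)

Answer: SAME — A ⇓ S^6(Z), B ⇓ S^6(Z)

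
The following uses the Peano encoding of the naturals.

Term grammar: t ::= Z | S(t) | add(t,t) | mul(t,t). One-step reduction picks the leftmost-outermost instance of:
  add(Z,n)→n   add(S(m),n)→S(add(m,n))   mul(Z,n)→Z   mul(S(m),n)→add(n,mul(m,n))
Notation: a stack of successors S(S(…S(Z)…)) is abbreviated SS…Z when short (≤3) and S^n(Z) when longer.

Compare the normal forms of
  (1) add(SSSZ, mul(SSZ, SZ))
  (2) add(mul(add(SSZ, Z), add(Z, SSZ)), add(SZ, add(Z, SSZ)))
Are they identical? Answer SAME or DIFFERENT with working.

Answer: DIFFERENT — A ⇓ S^5(Z), B ⇓ S^7(Z)

Reduction:
Term A:
  start: add(SSSZ, mul(SSZ, SZ))
  [1] S(add(SSZ, mul(SSZ, SZ)))
  [2] S(S(add(SZ, mul(SSZ, SZ))))
  [3] S(S(S(add(Z, mul(SSZ, SZ)))))
  [4] S(S(S(mul(SSZ, SZ))))
  [5] S(S(S(add(SZ, mul(SZ, SZ)))))
  [6] S(S(S(S(add(Z, mul(SZ, SZ))))))
  [7] S(S(S(S(mul(SZ, SZ)))))
  [8] S(S(S(S(add(SZ, mul(Z, SZ))))))
  [9] S(S(S(S(S(add(Z, mul(Z, SZ)))))))
  [10] S(S(S(S(S(mul(Z, SZ))))))
  [11] S^5(Z)

Term B:
  start: add(mul(add(SSZ, Z), add(Z, SSZ)), add(SZ, add(Z, SSZ)))
  [1] add(mul(S(add(SZ, Z)), add(Z, SSZ)), add(SZ, add(Z, SSZ)))
  [2] add(add(add(Z, SSZ), mul(add(SZ, Z), add(Z, SSZ))), add(SZ, add(Z, SSZ)))
  [3] add(add(SSZ, mul(add(SZ, Z), add(Z, SSZ))), add(SZ, add(Z, SSZ)))
  [4] add(S(add(SZ, mul(add(SZ, Z), add(Z, SSZ)))), add(SZ, add(Z, SSZ)))
  [5] S(add(add(SZ, mul(add(SZ, Z), add(Z, SSZ))), add(SZ, add(Z, SSZ))))
  [6] S(add(S(add(Z, mul(add(SZ, Z), add(Z, SSZ)))), add(SZ, add(Z, SSZ))))
  [7] S(S(add(add(Z, mul(add(SZ, Z), add(Z, SSZ))), add(SZ, add(Z, SSZ)))))
  [8] S(S(add(mul(add(SZ, Z), add(Z, SSZ)), add(SZ, add(Z, SSZ)))))
  [9] S(S(add(mul(S(add(Z, Z)), add(Z, SSZ)), add(SZ, add(Z, SSZ)))))
  [10] S(S(add(add(add(Z, SSZ), mul(add(Z, Z), add(Z, SSZ))), add(SZ, add(Z, SSZ)))))
  [11] S(S(add(add(SSZ, mul(add(Z, Z), add(Z, SSZ))), add(SZ, add(Z, SSZ)))))
  [12] S(S(add(S(add(SZ, mul(add(Z, Z), add(Z, SSZ)))), add(SZ, add(Z, SSZ)))))
  [13] S(S(S(add(add(SZ, mul(add(Z, Z), add(Z, SSZ))), add(SZ, add(Z, SSZ))))))
  [14] S(S(S(add(S(add(Z, mul(add(Z, Z), add(Z, SSZ)))), add(SZ, add(Z, SSZ))))))
  [15] S(S(S(S(add(add(Z, mul(add(Z, Z), add(Z, SSZ))), add(SZ, add(Z, SSZ)))))))
  [16] S(S(S(S(add(mul(add(Z, Z), add(Z, SSZ)), add(SZ, add(Z, SSZ)))))))
  [17] S(S(S(S(add(mul(Z, add(Z, SSZ)), add(SZ, add(Z, SSZ)))))))
  [18] S(S(S(S(add(Z, add(SZ, add(Z, SSZ)))))))
  [19] S(S(S(S(add(SZ, add(Z, SSZ))))))
  [20] S(S(S(S(S(add(Z, add(Z, SSZ)))))))
  [21] S(S(S(S(S(add(Z, SSZ))))))
  [22] S^7(Z)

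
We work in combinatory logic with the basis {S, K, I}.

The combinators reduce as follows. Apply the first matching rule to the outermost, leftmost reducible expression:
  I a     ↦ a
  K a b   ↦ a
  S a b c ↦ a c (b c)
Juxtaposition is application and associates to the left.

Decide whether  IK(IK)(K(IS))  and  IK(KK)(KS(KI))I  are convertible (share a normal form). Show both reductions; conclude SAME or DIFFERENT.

Term A:
  start: IK(IK)(K(IS))
  step 1: K(IK)(K(IS))
  step 2: IK
  step 3: K

Term B:
  start: IK(KK)(KS(KI))I
  step 1: K(KK)(KS(KI))I
  step 2: KKI
  step 3: K

Answer: SAME — A ⇓ K, B ⇓ K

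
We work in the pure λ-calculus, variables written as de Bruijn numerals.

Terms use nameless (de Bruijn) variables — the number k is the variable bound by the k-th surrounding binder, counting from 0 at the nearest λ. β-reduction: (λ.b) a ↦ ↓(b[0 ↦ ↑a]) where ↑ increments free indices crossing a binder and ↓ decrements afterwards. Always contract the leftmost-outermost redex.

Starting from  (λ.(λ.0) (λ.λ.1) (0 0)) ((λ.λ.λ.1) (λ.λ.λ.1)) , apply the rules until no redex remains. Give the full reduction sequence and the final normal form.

  start: (λ.(λ.0) (λ.λ.1) (0 0)) ((λ.λ.λ.1) (λ.λ.λ.1))
  →1  (λ.0) (λ.λ.1) ((λ.λ.λ.1) (λ.λ.λ.1) ((λ.λ.λ.1) (λ.λ.λ.1)))
  →2  (λ.λ.1) ((λ.λ.λ.1) (λ.λ.λ.1) ((λ.λ.λ.1) (λ.λ.λ.1)))
  →3  λ.(λ.λ.λ.1) (λ.λ.λ.1) ((λ.λ.λ.1) (λ.λ.λ.1))
  →4  λ.(λ.λ.1) ((λ.λ.λ.1) (λ.λ.λ.1))
  →5  λ.λ.(λ.λ.λ.1) (λ.λ.λ.1)
  →6  λ.λ.λ.λ.1

Answer: normal form = λ.λ.λ.λ.1  (in 6 steps)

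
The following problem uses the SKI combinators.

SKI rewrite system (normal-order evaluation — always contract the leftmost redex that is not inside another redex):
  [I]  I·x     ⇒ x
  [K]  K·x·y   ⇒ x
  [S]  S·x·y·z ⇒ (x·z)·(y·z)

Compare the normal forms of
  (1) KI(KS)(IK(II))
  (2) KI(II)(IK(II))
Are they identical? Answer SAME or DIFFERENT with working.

Term A:
  start: KI(KS)(IK(II))
  step 1: I(IK(II))
  step 2: IK(II)
  step 3: K(II)
  step 4: KI

Term B:
  start: KI(II)(IK(II))
  step 1: I(IK(II))
  step 2: IK(II)
  step 3: K(II)
  step 4: KI

Answer: SAME — A ⇓ KI, B ⇓ KI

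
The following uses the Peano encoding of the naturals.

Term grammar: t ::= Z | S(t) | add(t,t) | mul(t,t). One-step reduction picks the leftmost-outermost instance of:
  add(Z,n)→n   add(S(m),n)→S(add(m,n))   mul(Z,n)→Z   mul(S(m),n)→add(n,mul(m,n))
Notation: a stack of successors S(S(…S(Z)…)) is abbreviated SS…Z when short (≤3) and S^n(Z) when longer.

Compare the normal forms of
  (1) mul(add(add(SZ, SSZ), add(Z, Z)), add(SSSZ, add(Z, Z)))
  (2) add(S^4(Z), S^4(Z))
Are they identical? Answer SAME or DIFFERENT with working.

Answer: DIFFERENT — A ⇓ S^9(Z), B ⇓ S^8(Z)

Working:
Term A:
  start: mul(add(add(SZ, SSZ), add(Z, Z)), add(SSSZ, add(Z, Z)))
  →1  mul(add(S(add(Z, SSZ)), add(Z, Z)), add(SSSZ, add(Z, Z)))
  →2  mul(S(add(add(Z, SSZ), add(Z, Z))), add(SSSZ, add(Z, Z)))
  →3  add(add(SSSZ, add(Z, Z)), mul(add(add(Z, SSZ), add(Z, Z)), add(SSSZ, add(Z, Z))))
  →4  add(S(add(SSZ, add(Z, Z))), mul(add(add(Z, SSZ), add(Z, Z)), add(SSSZ, add(Z, Z))))
  →5  S(add(add(SSZ, add(Z, Z)), mul(add(add(Z, SSZ), add(Z, Z)), add(SSSZ, add(Z, Z)))))
  →6  S(add(S(add(SZ, add(Z, Z))), mul(add(add(Z, SSZ), add(Z, Z)), add(SSSZ, add(Z, Z)))))
  →7  S(S(add(add(SZ, add(Z, Z)), mul(add(add(Z, SSZ), add(Z, Z)), add(SSSZ, add(Z, Z))))))
  →8  S(S(add(S(add(Z, add(Z, Z))), mul(add(add(Z, SSZ), add(Z, Z)), add(SSSZ, add(Z, Z))))))
  →9  S(S(S(add(add(Z, add(Z, Z)), mul(add(add(Z, SSZ), add(Z, Z)), add(SSSZ, add(Z, Z)))))))
  →10  S(S(S(add(add(Z, Z), mul(add(add(Z, SSZ), add(Z, Z)), add(SSSZ, add(Z, Z)))))))
  →11  S(S(S(add(Z, mul(add(add(Z, SSZ), add(Z, Z)), add(SSSZ, add(Z, Z)))))))
  →12  S(S(S(mul(add(add(Z, SSZ), add(Z, Z)), add(SSSZ, add(Z, Z))))))
  →13  S(S(S(mul(add(SSZ, add(Z, Z)), add(SSSZ, add(Z, Z))))))
  →14  S(S(S(mul(S(add(SZ, add(Z, Z))), add(SSSZ, add(Z, Z))))))
  →15  S(S(S(add(add(SSSZ, add(Z, Z)), mul(add(SZ, add(Z, Z)), add(SSSZ, add(Z, Z)))))))
  →16  S(S(S(add(S(add(SSZ, add(Z, Z))), mul(add(SZ, add(Z, Z)), add(SSSZ, add(Z, Z)))))))
  →17  S(S(S(S(add(add(SSZ, add(Z, Z)), mul(add(SZ, add(Z, Z)), add(SSSZ, add(Z, Z))))))))
  →18  S(S(S(S(add(S(add(SZ, add(Z, Z))), mul(add(SZ, add(Z, Z)), add(SSSZ, add(Z, Z))))))))
  →19  S(S(S(S(S(add(add(SZ, add(Z, Z)), mul(add(SZ, add(Z, Z)), add(SSSZ, add(Z, Z)))))))))
  →20  S(S(S(S(S(add(S(add(Z, add(Z, Z))), mul(add(SZ, add(Z, Z)), add(SSSZ, add(Z, Z)))))))))
  →21  S(S(S(S(S(S(add(add(Z, add(Z, Z)), mul(add(SZ, add(Z, Z)), add(SSSZ, add(Z, Z))))))))))
  →22  S(S(S(S(S(S(add(add(Z, Z), mul(add(SZ, add(Z, Z)), add(SSSZ, add(Z, Z))))))))))
  →23  S(S(S(S(S(S(add(Z, mul(add(SZ, add(Z, Z)), add(SSSZ, add(Z, Z))))))))))
  →24  S(S(S(S(S(S(mul(add(SZ, add(Z, Z)), add(SSSZ, add(Z, Z)))))))))
  →25  S(S(S(S(S(S(mul(S(add(Z, add(Z, Z))), add(SSSZ, add(Z, Z)))))))))
  →26  S(S(S(S(S(S(add(add(SSSZ, add(Z, Z)), mul(add(Z, add(Z, Z)), add(SSSZ, add(Z, Z))))))))))
  →27  S(S(S(S(S(S(add(S(add(SSZ, add(Z, Z))), mul(add(Z, add(Z, Z)), add(SSSZ, add(Z, Z))))))))))
  →28  S(S(S(S(S(S(S(add(add(SSZ, add(Z, Z)), mul(add(Z, add(Z, Z)), add(SSSZ, add(Z, Z)))))))))))
  →29  S(S(S(S(S(S(S(add(S(add(SZ, add(Z, Z))), mul(add(Z, add(Z, Z)), add(SSSZ, add(Z, Z)))))))))))
  →30  S(S(S(S(S(S(S(S(add(add(SZ, add(Z, Z)), mul(add(Z, add(Z, Z)), add(SSSZ, add(Z, Z))))))))))))
  →31  S(S(S(S(S(S(S(S(add(S(add(Z, add(Z, Z))), mul(add(Z, add(Z, Z)), add(SSSZ, add(Z, Z))))))))))))
  →32  S(S(S(S(S(S(S(S(S(add(add(Z, add(Z, Z)), mul(add(Z, add(Z, Z)), add(SSSZ, add(Z, Z)))))))))))))
  →33  S(S(S(S(S(S(S(S(S(add(add(Z, Z), mul(add(Z, add(Z, Z)), add(SSSZ, add(Z, Z)))))))))))))
  →34  S(S(S(S(S(S(S(S(S(add(Z, mul(add(Z, add(Z, Z)), add(SSSZ, add(Z, Z)))))))))))))
  →35  S(S(S(S(S(S(S(S(S(mul(add(Z, add(Z, Z)), add(SSSZ, add(Z, Z))))))))))))
  →36  S(S(S(S(S(S(S(S(S(mul(add(Z, Z), add(SSSZ, add(Z, Z))))))))))))
  →37  S(S(S(S(S(S(S(S(S(mul(Z, add(SSSZ, add(Z, Z))))))))))))
  →38  S^9(Z)

Term B:
  start: add(S^4(Z), S^4(Z))
  →1  S(add(SSSZ, S^4(Z)))
  →2  S(S(add(SSZ, S^4(Z))))
  →3  S(S(S(add(SZ, S^4(Z)))))
  →4  S(S(S(S(add(Z, S^4(Z))))))
  →5  S^8(Z)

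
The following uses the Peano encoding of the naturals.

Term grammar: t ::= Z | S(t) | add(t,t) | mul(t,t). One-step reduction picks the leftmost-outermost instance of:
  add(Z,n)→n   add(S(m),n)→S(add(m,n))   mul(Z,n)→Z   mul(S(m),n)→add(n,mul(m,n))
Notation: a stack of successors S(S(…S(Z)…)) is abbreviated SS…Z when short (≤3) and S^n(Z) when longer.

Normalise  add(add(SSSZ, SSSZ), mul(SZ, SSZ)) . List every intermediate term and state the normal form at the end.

  start: add(add(SSSZ, SSSZ), mul(SZ, SSZ))
  [1] add(S(add(SSZ, SSSZ)), mul(SZ, SSZ))
  [2] S(add(add(SSZ, SSSZ), mul(SZ, SSZ)))
  [3] S(add(S(add(SZ, SSSZ)), mul(SZ, SSZ)))
  [4] S(S(add(add(SZ, SSSZ), mul(SZ, SSZ))))
  [5] S(S(add(S(add(Z, SSSZ)), mul(SZ, SSZ))))
  [6] S(S(S(add(add(Z, SSSZ), mul(SZ, SSZ)))))
  [7] S(S(S(add(SSSZ, mul(SZ, SSZ)))))
  [8] S(S(S(S(add(SSZ, mul(SZ, SSZ))))))
  [9] S(S(S(S(S(add(SZ, mul(SZ, SSZ)))))))
  [10] S(S(S(S(S(S(add(Z, mul(SZ, SSZ))))))))
  [11] S(S(S(S(S(S(mul(SZ, SSZ)))))))
  [12] S(S(S(S(S(S(add(SSZ, mul(Z, SSZ))))))))
  [13] S(S(S(S(S(S(S(add(SZ, mul(Z, SSZ)))))))))
  [14] S(S(S(S(S(S(S(S(add(Z, mul(Z, SSZ))))))))))
  [15] S(S(S(S(S(S(S(S(mul(Z, SSZ)))))))))
  [16] S^8(Z)

Answer: normal form = S^8(Z)  (in 16 steps)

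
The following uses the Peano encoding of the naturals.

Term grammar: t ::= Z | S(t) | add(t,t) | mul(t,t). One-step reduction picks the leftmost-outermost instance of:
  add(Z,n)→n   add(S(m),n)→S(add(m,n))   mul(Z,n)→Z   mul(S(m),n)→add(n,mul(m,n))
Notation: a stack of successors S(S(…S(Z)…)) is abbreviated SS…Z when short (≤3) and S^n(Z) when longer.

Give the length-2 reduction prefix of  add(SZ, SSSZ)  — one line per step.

  start: add(SZ, SSSZ)
  [1] S(add(Z, SSSZ))
  [2] S^4(Z)

Answer: after 2 steps: S^4(Z)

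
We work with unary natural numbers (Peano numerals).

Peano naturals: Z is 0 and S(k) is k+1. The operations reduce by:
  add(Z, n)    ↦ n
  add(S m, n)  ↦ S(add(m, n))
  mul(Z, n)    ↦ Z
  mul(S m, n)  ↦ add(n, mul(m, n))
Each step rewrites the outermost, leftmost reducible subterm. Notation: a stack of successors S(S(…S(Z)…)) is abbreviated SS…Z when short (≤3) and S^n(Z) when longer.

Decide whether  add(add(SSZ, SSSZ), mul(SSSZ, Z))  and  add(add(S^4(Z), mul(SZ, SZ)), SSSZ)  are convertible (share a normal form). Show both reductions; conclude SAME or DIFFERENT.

Answer: DIFFERENT — A ⇓ S^5(Z), B ⇓ S^8(Z)

Reduction:
Term A:
  start: add(add(SSZ, SSSZ), mul(SSSZ, Z))
  step 1: add(S(add(SZ, SSSZ)), mul(SSSZ, Z))
  step 2: S(add(add(SZ, SSSZ), mul(SSSZ, Z)))
  step 3: S(add(S(add(Z, SSSZ)), mul(SSSZ, Z)))
  step 4: S(S(add(add(Z, SSSZ), mul(SSSZ, Z))))
  step 5: S(S(add(SSSZ, mul(SSSZ, Z))))
  step 6: S(S(S(add(SSZ, mul(SSSZ, Z)))))
  step 7: S(S(S(S(add(SZ, mul(SSSZ, Z))))))
  step 8: S(S(S(S(S(add(Z, mul(SSSZ, Z)))))))
  step 9: S(S(S(S(S(mul(SSSZ, Z))))))
  step 10: S(S(S(S(S(add(Z, mul(SSZ, Z)))))))
  step 11: S(S(S(S(S(mul(SSZ, Z))))))
  step 12: S(S(S(S(S(add(Z, mul(SZ, Z)))))))
  step 13: S(S(S(S(S(mul(SZ, Z))))))
  step 14: S(S(S(S(S(add(Z, mul(Z, Z)))))))
  step 15: S(S(S(S(S(mul(Z, Z))))))
  step 16: S^5(Z)

Term B:
  start: add(add(S^4(Z), mul(SZ, SZ)), SSSZ)
  step 1: add(S(add(SSSZ, mul(SZ, SZ))), SSSZ)
  step 2: S(add(add(SSSZ, mul(SZ, SZ)), SSSZ))
  step 3: S(add(S(add(SSZ, mul(SZ, SZ))), SSSZ))
  step 4: S(S(add(add(SSZ, mul(SZ, SZ)), SSSZ)))
  step 5: S(S(add(S(add(SZ, mul(SZ, SZ))), SSSZ)))
  step 6: S(S(S(add(add(SZ, mul(SZ, SZ)), SSSZ))))
  step 7: S(S(S(add(S(add(Z, mul(SZ, SZ))), SSSZ))))
  step 8: S(S(S(S(add(add(Z, mul(SZ, SZ)), SSSZ)))))
  step 9: S(S(S(S(add(mul(SZ, SZ), SSSZ)))))
  step 10: S(S(S(S(add(add(SZ, mul(Z, SZ)), SSSZ)))))
  step 11: S(S(S(S(add(S(add(Z, mul(Z, SZ))), SSSZ)))))
  step 12: S(S(S(S(S(add(add(Z, mul(Z, SZ)), SSSZ))))))
  step 13: S(S(S(S(S(add(mul(Z, SZ), SSSZ))))))
  step 14: S(S(S(S(S(add(Z, SSSZ))))))
  step 15: S^8(Z)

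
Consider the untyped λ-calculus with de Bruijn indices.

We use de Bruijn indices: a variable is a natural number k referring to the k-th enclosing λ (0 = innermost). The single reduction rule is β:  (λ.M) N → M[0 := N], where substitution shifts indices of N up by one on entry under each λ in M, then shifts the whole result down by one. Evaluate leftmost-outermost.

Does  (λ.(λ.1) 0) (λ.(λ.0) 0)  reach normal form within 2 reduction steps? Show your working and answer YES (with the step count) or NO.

  start: (λ.(λ.1) 0) (λ.(λ.0) 0)
  →1  (λ.λ.(λ.0) 0) (λ.(λ.0) 0)
  →2  λ.(λ.0) 0

Answer: NO — after 2 steps the term is λ.(λ.0) 0, not yet normal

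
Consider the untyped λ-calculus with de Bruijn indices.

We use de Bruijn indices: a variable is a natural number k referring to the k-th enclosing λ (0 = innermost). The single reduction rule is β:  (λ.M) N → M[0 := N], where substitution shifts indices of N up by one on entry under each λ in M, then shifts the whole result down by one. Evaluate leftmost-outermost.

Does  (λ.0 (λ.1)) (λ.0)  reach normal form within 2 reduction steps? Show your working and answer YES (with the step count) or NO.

Answer: YES — reaches normal form λ.λ.0 in 2 ≤ 2 steps

Derivation:
  start: (λ.0 (λ.1)) (λ.0)
  [1] (λ.0) (λ.λ.0)
  [2] λ.λ.0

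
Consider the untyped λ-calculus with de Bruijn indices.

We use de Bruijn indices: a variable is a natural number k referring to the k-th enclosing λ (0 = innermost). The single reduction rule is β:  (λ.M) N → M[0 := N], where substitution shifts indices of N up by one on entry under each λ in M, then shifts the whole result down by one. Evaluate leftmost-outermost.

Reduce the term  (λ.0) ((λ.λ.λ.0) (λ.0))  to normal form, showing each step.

  start: (λ.0) ((λ.λ.λ.0) (λ.0))
  →1  (λ.λ.λ.0) (λ.0)
  →2  λ.λ.0

Answer: normal form = λ.λ.0  (in 2 steps)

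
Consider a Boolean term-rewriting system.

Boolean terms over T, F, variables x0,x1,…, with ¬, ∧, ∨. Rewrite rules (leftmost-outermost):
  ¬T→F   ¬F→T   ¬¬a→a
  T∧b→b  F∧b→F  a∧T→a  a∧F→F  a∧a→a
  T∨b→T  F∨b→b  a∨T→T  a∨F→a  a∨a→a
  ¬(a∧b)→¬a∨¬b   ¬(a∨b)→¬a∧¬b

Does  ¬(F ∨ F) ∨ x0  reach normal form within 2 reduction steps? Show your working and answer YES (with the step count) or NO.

  start: ¬(F ∨ F) ∨ x0
  step 1: (¬F ∧ ¬F) ∨ x0
  step 2: ¬F ∨ x0

Answer: NO — after 2 steps the term is ¬F ∨ x0, not yet normal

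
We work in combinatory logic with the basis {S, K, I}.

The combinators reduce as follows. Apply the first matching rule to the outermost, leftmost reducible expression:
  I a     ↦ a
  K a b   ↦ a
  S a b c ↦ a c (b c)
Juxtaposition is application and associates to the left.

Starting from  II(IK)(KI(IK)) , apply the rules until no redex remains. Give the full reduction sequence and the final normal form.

Answer: normal form = KI  (in 4 steps)

Working:
  start: II(IK)(KI(IK))
  [1] I(IK)(KI(IK))
  [2] IK(KI(IK))
  [3] K(KI(IK))
  [4] KI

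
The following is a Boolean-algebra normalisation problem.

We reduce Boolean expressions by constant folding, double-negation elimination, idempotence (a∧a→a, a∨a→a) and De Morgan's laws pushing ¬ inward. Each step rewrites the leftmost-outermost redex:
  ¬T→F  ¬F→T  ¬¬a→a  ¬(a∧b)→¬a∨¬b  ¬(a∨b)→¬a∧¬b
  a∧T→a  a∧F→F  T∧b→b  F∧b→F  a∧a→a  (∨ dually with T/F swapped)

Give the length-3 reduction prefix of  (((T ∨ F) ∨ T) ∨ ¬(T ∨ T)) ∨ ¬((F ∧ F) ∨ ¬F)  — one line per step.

Answer: after 3 steps: T

Working:
  start: (((T ∨ F) ∨ T) ∨ ¬(T ∨ T)) ∨ ¬((F ∧ F) ∨ ¬F)
  step 1: (T ∨ ¬(T ∨ T)) ∨ ¬((F ∧ F) ∨ ¬F)
  step 2: T ∨ ¬((F ∧ F) ∨ ¬F)
  step 3: T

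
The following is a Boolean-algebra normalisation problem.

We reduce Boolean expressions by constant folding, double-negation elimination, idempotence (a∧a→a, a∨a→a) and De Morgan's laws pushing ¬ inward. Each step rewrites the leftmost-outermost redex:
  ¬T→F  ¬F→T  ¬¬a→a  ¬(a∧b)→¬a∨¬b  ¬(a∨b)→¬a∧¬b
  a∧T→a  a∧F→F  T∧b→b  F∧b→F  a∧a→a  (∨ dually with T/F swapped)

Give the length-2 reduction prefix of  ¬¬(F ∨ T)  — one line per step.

Answer: after 2 steps: T

Working:
  start: ¬¬(F ∨ T)
  →1  F ∨ T
  →2  T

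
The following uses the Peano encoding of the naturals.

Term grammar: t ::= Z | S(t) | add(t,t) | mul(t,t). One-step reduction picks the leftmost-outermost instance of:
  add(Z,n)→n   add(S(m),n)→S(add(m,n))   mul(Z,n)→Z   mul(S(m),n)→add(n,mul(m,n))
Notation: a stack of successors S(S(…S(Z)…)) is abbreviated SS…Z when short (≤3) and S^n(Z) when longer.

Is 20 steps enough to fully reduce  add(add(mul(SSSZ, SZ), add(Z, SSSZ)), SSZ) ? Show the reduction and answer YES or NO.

Answer: NO — after 20 steps the term is S(S(S(S(S(add(SZ, SSZ)))))), not yet normal

Derivation:
  start: add(add(mul(SSSZ, SZ), add(Z, SSSZ)), SSZ)
  [1] add(add(add(SZ, mul(SSZ, SZ)), add(Z, SSSZ)), SSZ)
  [2] add(add(S(add(Z, mul(SSZ, SZ))), add(Z, SSSZ)), SSZ)
  [3] add(S(add(add(Z, mul(SSZ, SZ)), add(Z, SSSZ))), SSZ)
  [4] S(add(add(add(Z, mul(SSZ, SZ)), add(Z, SSSZ)), SSZ))
  [5] S(add(add(mul(SSZ, SZ), add(Z, SSSZ)), SSZ))
  [6] S(add(add(add(SZ, mul(SZ, SZ)), add(Z, SSSZ)), SSZ))
  [7] S(add(add(S(add(Z, mul(SZ, SZ))), add(Z, SSSZ)), SSZ))
  [8] S(add(S(add(add(Z, mul(SZ, SZ)), add(Z, SSSZ))), SSZ))
  [9] S(S(add(add(add(Z, mul(SZ, SZ)), add(Z, SSSZ)), SSZ)))
  [10] S(S(add(add(mul(SZ, SZ), add(Z, SSSZ)), SSZ)))
  [11] S(S(add(add(add(SZ, mul(Z, SZ)), add(Z, SSSZ)), SSZ)))
  [12] S(S(add(add(S(add(Z, mul(Z, SZ))), add(Z, SSSZ)), SSZ)))
  [13] S(S(add(S(add(add(Z, mul(Z, SZ)), add(Z, SSSZ))), SSZ)))
  [14] S(S(S(add(add(add(Z, mul(Z, SZ)), add(Z, SSSZ)), SSZ))))
  [15] S(S(S(add(add(mul(Z, SZ), add(Z, SSSZ)), SSZ))))
  [16] S(S(S(add(add(Z, add(Z, SSSZ)), SSZ))))
  [17] S(S(S(add(add(Z, SSSZ), SSZ))))
  [18] S(S(S(add(SSSZ, SSZ))))
  [19] S(S(S(S(add(SSZ, SSZ)))))
  [20] S(S(S(S(S(add(SZ, SSZ))))))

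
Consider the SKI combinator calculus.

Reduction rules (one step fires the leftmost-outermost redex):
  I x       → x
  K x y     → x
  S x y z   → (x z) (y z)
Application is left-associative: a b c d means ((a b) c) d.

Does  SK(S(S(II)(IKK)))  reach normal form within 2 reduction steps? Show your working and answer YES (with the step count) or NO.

Answer: YES — reaches normal form SK(S(SI(KK))) in 2 ≤ 2 steps

Reduction:
  start: SK(S(S(II)(IKK)))
  [1] SK(S(SI(IKK)))
  [2] SK(S(SI(KK)))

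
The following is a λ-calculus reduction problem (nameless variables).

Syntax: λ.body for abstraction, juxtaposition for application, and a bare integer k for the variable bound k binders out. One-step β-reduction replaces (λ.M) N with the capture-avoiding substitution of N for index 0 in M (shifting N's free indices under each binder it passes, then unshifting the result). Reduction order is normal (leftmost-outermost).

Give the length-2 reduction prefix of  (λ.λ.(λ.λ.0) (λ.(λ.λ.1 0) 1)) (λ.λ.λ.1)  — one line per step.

  start: (λ.λ.(λ.λ.0) (λ.(λ.λ.1 0) 1)) (λ.λ.λ.1)
  →1  λ.(λ.λ.0) (λ.(λ.λ.1 0) 1)
  →2  λ.λ.0

Answer: after 2 steps: λ.λ.0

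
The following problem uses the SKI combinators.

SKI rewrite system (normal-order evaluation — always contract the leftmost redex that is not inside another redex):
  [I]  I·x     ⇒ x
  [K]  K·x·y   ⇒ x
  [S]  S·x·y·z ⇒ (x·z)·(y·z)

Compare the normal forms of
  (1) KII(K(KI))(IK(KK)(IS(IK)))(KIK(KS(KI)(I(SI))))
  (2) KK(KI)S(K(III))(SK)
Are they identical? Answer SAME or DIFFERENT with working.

Answer: DIFFERENT — A ⇓ I, B ⇓ S(SK)

Working:
Term A:
  start: KII(K(KI))(IK(KK)(IS(IK)))(KIK(KS(KI)(I(SI))))
  →1  I(K(KI))(IK(KK)(IS(IK)))(KIK(KS(KI)(I(SI))))
  →2  K(KI)(IK(KK)(IS(IK)))(KIK(KS(KI)(I(SI))))
  →3  KI(KIK(KS(KI)(I(SI))))
  →4  I

Term B:
  start: KK(KI)S(K(III))(SK)
  →1  KS(K(III))(SK)
  →2  S(SK)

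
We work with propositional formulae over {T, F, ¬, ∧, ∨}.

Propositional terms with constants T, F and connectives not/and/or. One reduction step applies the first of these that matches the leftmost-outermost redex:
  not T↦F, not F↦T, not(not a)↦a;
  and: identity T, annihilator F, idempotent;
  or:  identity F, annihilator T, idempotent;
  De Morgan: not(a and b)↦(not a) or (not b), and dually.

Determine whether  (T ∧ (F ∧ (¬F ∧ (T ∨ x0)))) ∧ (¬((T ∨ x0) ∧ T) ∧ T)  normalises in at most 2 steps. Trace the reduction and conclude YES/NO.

Answer: NO — after 2 steps the term is F ∧ (¬((T ∨ x0) ∧ T) ∧ T), not yet normal

Derivation:
  start: (T ∧ (F ∧ (¬F ∧ (T ∨ x0)))) ∧ (¬((T ∨ x0) ∧ T) ∧ T)
  [1] (F ∧ (¬F ∧ (T ∨ x0))) ∧ (¬((T ∨ x0) ∧ T) ∧ T)
  [2] F ∧ (¬((T ∨ x0) ∧ T) ∧ T)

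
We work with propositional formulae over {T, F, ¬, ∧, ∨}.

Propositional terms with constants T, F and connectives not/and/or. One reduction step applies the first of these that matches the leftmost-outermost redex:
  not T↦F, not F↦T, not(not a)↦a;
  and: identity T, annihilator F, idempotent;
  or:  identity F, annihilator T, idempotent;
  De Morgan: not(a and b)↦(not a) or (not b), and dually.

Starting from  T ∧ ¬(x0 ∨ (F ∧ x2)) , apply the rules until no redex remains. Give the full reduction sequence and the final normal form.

Answer: normal form = ¬x0  (in 6 steps)

Working:
  start: T ∧ ¬(x0 ∨ (F ∧ x2))
  step 1: ¬(x0 ∨ (F ∧ x2))
  step 2: ¬x0 ∧ ¬(F ∧ x2)
  step 3: ¬x0 ∧ (¬F ∨ ¬x2)
  step 4: ¬x0 ∧ (T ∨ ¬x2)
  step 5: ¬x0 ∧ T
  step 6: ¬x0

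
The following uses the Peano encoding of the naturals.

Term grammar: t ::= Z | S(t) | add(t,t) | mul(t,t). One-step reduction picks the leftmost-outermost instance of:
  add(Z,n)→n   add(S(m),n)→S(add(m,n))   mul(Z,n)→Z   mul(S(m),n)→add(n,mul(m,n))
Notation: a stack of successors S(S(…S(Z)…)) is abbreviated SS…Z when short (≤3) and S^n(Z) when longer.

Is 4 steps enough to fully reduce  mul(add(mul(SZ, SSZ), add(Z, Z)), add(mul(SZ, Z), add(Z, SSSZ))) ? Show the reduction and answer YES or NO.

Answer: NO — after 4 steps the term is add(add(mul(SZ, Z), add(Z, SSSZ)), mul(add(add(SZ, mul(Z, SSZ)), add(Z, Z)), add(mul(SZ, Z), add(Z, SSSZ)))), not yet normal

Reduction:
  start: mul(add(mul(SZ, SSZ), add(Z, Z)), add(mul(SZ, Z), add(Z, SSSZ)))
  step 1: mul(add(add(SSZ, mul(Z, SSZ)), add(Z, Z)), add(mul(SZ, Z), add(Z, SSSZ)))
  step 2: mul(add(S(add(SZ, mul(Z, SSZ))), add(Z, Z)), add(mul(SZ, Z), add(Z, SSSZ)))
  step 3: mul(S(add(add(SZ, mul(Z, SSZ)), add(Z, Z))), add(mul(SZ, Z), add(Z, SSSZ)))
  step 4: add(add(mul(SZ, Z), add(Z, SSSZ)), mul(add(add(SZ, mul(Z, SSZ)), add(Z, Z)), add(mul(SZ, Z), add(Z, SSSZ))))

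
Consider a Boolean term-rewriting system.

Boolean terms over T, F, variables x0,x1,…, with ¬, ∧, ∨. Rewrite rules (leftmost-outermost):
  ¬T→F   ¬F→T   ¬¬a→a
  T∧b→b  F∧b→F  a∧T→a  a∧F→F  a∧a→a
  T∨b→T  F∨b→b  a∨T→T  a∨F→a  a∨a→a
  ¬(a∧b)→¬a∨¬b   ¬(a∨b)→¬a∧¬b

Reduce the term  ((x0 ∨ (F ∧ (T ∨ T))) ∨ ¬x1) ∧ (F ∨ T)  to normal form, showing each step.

  start: ((x0 ∨ (F ∧ (T ∨ T))) ∨ ¬x1) ∧ (F ∨ T)
  step 1: ((x0 ∨ F) ∨ ¬x1) ∧ (F ∨ T)
  step 2: (x0 ∨ ¬x1) ∧ (F ∨ T)
  step 3: (x0 ∨ ¬x1) ∧ T
  step 4: x0 ∨ ¬x1

Answer: normal form = x0 ∨ ¬x1  (in 4 steps)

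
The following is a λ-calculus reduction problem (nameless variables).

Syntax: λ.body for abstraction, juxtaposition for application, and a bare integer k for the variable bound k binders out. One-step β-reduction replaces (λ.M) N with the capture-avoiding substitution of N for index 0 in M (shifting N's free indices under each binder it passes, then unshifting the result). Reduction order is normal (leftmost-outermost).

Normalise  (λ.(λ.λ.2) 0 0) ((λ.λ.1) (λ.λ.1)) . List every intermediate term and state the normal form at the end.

  start: (λ.(λ.λ.2) 0 0) ((λ.λ.1) (λ.λ.1))
  step 1: (λ.λ.(λ.λ.1) (λ.λ.1)) ((λ.λ.1) (λ.λ.1)) ((λ.λ.1) (λ.λ.1))
  step 2: (λ.(λ.λ.1) (λ.λ.1)) ((λ.λ.1) (λ.λ.1))
  step 3: (λ.λ.1) (λ.λ.1)
  step 4: λ.λ.λ.1

Answer: normal form = λ.λ.λ.1  (in 4 steps)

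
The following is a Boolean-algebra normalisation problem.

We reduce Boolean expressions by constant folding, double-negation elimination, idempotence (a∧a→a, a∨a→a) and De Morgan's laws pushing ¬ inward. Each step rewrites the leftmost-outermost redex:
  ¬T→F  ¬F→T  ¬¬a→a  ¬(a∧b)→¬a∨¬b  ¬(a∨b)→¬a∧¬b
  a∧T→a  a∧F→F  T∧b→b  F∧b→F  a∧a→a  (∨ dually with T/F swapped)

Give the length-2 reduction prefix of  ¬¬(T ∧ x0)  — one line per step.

  start: ¬¬(T ∧ x0)
  step 1: T ∧ x0
  step 2: x0

Answer: after 2 steps: x0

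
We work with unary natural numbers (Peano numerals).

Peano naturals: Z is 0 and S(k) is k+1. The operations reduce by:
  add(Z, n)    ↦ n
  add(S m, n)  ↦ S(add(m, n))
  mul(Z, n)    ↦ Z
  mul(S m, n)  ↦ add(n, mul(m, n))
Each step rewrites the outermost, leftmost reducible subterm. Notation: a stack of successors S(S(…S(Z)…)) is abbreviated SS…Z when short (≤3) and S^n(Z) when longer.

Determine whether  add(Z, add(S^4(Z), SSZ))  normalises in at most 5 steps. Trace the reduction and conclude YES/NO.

Answer: NO — after 5 steps the term is S(S(S(S(add(Z, SSZ))))), not yet normal

Working:
  start: add(Z, add(S^4(Z), SSZ))
  [1] add(S^4(Z), SSZ)
  [2] S(add(SSSZ, SSZ))
  [3] S(S(add(SSZ, SSZ)))
  [4] S(S(S(add(SZ, SSZ))))
  [5] S(S(S(S(add(Z, SSZ)))))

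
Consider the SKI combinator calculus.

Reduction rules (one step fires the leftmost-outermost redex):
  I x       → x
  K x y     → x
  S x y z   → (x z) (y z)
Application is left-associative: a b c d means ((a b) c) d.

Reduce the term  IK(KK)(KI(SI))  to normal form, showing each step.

  start: IK(KK)(KI(SI))
  [1] K(KK)(KI(SI))
  [2] KK

Answer: normal form = KK  (in 2 steps)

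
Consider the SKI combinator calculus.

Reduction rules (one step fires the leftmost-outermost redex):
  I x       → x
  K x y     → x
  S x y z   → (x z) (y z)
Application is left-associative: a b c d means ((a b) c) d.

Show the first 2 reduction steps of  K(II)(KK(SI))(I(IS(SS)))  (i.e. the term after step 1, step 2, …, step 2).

Answer: after 2 steps: I(I(IS(SS)))

Working:
  start: K(II)(KK(SI))(I(IS(SS)))
  [1] II(I(IS(SS)))
  [2] I(I(IS(SS)))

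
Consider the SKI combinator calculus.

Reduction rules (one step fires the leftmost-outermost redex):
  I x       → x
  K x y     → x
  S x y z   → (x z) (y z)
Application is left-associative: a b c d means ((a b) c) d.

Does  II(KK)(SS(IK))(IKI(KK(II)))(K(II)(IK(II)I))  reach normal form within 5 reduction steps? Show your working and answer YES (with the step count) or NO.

Answer: NO — after 5 steps the term is KI(KK(II)), not yet normal

Reduction:
  start: II(KK)(SS(IK))(IKI(KK(II)))(K(II)(IK(II)I))
  [1] I(KK)(SS(IK))(IKI(KK(II)))(K(II)(IK(II)I))
  [2] KK(SS(IK))(IKI(KK(II)))(K(II)(IK(II)I))
  [3] K(IKI(KK(II)))(K(II)(IK(II)I))
  [4] IKI(KK(II))
  [5] KI(KK(II))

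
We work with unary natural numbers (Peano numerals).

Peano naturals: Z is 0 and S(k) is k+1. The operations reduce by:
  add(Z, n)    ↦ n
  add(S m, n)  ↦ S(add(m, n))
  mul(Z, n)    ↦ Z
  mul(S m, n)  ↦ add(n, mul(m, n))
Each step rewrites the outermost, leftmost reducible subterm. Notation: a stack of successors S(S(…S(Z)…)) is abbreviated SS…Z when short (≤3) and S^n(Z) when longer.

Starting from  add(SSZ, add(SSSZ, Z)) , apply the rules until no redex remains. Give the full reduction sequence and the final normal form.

  start: add(SSZ, add(SSSZ, Z))
  step 1: S(add(SZ, add(SSSZ, Z)))
  step 2: S(S(add(Z, add(SSSZ, Z))))
  step 3: S(S(add(SSSZ, Z)))
  step 4: S(S(S(add(SSZ, Z))))
  step 5: S(S(S(S(add(SZ, Z)))))
  step 6: S(S(S(S(S(add(Z, Z))))))
  step 7: S^5(Z)

Answer: normal form = S^5(Z)  (in 7 steps)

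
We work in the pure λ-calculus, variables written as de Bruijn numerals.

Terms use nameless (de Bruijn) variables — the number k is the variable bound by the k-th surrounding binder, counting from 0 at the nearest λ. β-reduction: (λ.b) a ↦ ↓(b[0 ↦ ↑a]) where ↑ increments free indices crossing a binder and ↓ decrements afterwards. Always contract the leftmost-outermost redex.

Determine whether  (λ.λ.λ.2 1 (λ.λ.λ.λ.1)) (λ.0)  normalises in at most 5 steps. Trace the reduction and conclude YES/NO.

  start: (λ.λ.λ.2 1 (λ.λ.λ.λ.1)) (λ.0)
  [1] λ.λ.(λ.0) 1 (λ.λ.λ.λ.1)
  [2] λ.λ.1 (λ.λ.λ.λ.1)

Answer: YES — reaches normal form λ.λ.1 (λ.λ.λ.λ.1) in 2 ≤ 5 steps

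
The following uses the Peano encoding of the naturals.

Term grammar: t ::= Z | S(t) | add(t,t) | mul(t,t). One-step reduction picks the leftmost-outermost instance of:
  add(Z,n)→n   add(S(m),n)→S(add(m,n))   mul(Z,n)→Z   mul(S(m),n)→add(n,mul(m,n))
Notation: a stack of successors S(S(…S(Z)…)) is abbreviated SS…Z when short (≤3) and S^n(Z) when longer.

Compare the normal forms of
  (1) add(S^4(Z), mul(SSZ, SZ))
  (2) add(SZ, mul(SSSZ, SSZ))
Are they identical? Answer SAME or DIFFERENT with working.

Term A:
  start: add(S^4(Z), mul(SSZ, SZ))
  [1] S(add(SSSZ, mul(SSZ, SZ)))
  [2] S(S(add(SSZ, mul(SSZ, SZ))))
  [3] S(S(S(add(SZ, mul(SSZ, SZ)))))
  [4] S(S(S(S(add(Z, mul(SSZ, SZ))))))
  [5] S(S(S(S(mul(SSZ, SZ)))))
  [6] S(S(S(S(add(SZ, mul(SZ, SZ))))))
  [7] S(S(S(S(S(add(Z, mul(SZ, SZ)))))))
  [8] S(S(S(S(S(mul(SZ, SZ))))))
  [9] S(S(S(S(S(add(SZ, mul(Z, SZ)))))))
  [10] S(S(S(S(S(S(add(Z, mul(Z, SZ))))))))
  [11] S(S(S(S(S(S(mul(Z, SZ)))))))
  [12] S^6(Z)

Term B:
  start: add(SZ, mul(SSSZ, SSZ))
  [1] S(add(Z, mul(SSSZ, SSZ)))
  [2] S(mul(SSSZ, SSZ))
  [3] S(add(SSZ, mul(SSZ, SSZ)))
  [4] S(S(add(SZ, mul(SSZ, SSZ))))
  [5] S(S(S(add(Z, mul(SSZ, SSZ)))))
  [6] S(S(S(mul(SSZ, SSZ))))
  [7] S(S(S(add(SSZ, mul(SZ, SSZ)))))
  [8] S(S(S(S(add(SZ, mul(SZ, SSZ))))))
  [9] S(S(S(S(S(add(Z, mul(SZ, SSZ)))))))
  [10] S(S(S(S(S(mul(SZ, SSZ))))))
  [11] S(S(S(S(S(add(SSZ, mul(Z, SSZ)))))))
  [12] S(S(S(S(S(S(add(SZ, mul(Z, SSZ))))))))
  [13] S(S(S(S(S(S(S(add(Z, mul(Z, SSZ)))))))))
  [14] S(S(S(S(S(S(S(mul(Z, SSZ))))))))
  [15] S^7(Z)

Answer: DIFFERENT — A ⇓ S^6(Z), B ⇓ S^7(Z)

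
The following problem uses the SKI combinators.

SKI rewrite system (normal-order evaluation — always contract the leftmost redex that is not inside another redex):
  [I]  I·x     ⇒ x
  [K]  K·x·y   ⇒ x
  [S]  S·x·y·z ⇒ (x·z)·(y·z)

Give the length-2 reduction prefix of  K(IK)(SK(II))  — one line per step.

  start: K(IK)(SK(II))
  [1] IK
  [2] K

Answer: after 2 steps: K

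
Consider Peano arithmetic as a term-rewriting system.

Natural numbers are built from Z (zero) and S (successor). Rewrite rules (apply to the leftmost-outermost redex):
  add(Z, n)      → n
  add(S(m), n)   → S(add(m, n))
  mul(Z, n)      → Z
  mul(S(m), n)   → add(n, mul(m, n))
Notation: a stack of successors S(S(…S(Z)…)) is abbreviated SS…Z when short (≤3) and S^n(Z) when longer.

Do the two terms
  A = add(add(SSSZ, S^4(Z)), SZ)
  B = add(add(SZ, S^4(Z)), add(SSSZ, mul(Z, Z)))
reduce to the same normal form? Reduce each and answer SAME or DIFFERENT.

Term A:
  start: add(add(SSSZ, S^4(Z)), SZ)
  [1] add(S(add(SSZ, S^4(Z))), SZ)
  [2] S(add(add(SSZ, S^4(Z)), SZ))
  [3] S(add(S(add(SZ, S^4(Z))), SZ))
  [4] S(S(add(add(SZ, S^4(Z)), SZ)))
  [5] S(S(add(S(add(Z, S^4(Z))), SZ)))
  [6] S(S(S(add(add(Z, S^4(Z)), SZ))))
  [7] S(S(S(add(S^4(Z), SZ))))
  [8] S(S(S(S(add(SSSZ, SZ)))))
  [9] S(S(S(S(S(add(SSZ, SZ))))))
  [10] S(S(S(S(S(S(add(SZ, SZ)))))))
  [11] S(S(S(S(S(S(S(add(Z, SZ))))))))
  [12] S^8(Z)

Term B:
  start: add(add(SZ, S^4(Z)), add(SSSZ, mul(Z, Z)))
  [1] add(S(add(Z, S^4(Z))), add(SSSZ, mul(Z, Z)))
  [2] S(add(add(Z, S^4(Z)), add(SSSZ, mul(Z, Z))))
  [3] S(add(S^4(Z), add(SSSZ, mul(Z, Z))))
  [4] S(S(add(SSSZ, add(SSSZ, mul(Z, Z)))))
  [5] S(S(S(add(SSZ, add(SSSZ, mul(Z, Z))))))
  [6] S(S(S(S(add(SZ, add(SSSZ, mul(Z, Z)))))))
  [7] S(S(S(S(S(add(Z, add(SSSZ, mul(Z, Z))))))))
  [8] S(S(S(S(S(add(SSSZ, mul(Z, Z)))))))
  [9] S(S(S(S(S(S(add(SSZ, mul(Z, Z))))))))
  [10] S(S(S(S(S(S(S(add(SZ, mul(Z, Z)))))))))
  [11] S(S(S(S(S(S(S(S(add(Z, mul(Z, Z))))))))))
  [12] S(S(S(S(S(S(S(S(mul(Z, Z)))))))))
  [13] S^8(Z)

Answer: SAME — A ⇓ S^8(Z), B ⇓ S^8(Z)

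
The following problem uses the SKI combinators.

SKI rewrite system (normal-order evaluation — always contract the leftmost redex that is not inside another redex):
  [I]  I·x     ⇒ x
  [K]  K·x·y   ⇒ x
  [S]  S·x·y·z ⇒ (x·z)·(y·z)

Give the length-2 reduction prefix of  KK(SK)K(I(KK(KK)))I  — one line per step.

Answer: after 2 steps: KI

Reduction:
  start: KK(SK)K(I(KK(KK)))I
  step 1: KK(I(KK(KK)))I
  step 2: KI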